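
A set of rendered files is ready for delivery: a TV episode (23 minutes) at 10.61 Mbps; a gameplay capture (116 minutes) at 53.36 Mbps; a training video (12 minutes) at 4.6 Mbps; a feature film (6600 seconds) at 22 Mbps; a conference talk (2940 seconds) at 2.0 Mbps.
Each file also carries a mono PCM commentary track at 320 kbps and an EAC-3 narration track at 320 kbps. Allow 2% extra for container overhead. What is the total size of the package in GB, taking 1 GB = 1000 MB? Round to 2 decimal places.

70.42 GB

Audio total: 320 + 320 = 640 kbps = 0.640 Mbps.
TV episode: 11.250 Mbps × 1380 s × 1.02 = 15835.5 Mb
gameplay capture: 54.000 Mbps × 6960 s × 1.02 = 383356.8 Mb
training video: 5.240 Mbps × 720 s × 1.02 = 3848.3 Mb
feature film: 22.640 Mbps × 6600 s × 1.02 = 152412.5 Mb
conference talk: 2.640 Mbps × 2940 s × 1.02 = 7916.8 Mb
Total: 563369.9 Mb = 70421.2 MB.
= 70.42 GB.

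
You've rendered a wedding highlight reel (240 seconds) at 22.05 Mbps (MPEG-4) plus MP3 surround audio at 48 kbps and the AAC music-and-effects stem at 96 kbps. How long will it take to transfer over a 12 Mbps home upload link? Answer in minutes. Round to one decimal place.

Audio total: 48 + 96 = 144 kbps = 0.144 Mbps.
Total bitrate: 22.194 Mbps.
File: 22.194 Mbps × 240 s = 5326.6 Mb.
At 12 Mbps: 5326.6 / 12 = 443.9 s ≈ 7.4 minutes.

7.4 minutes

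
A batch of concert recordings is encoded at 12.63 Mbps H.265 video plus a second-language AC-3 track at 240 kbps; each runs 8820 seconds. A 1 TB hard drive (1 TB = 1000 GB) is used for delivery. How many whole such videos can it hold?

70

Audio: 240 kbps = 0.240 Mbps.
Total bitrate: 12.870 Mbps.
Per item: 12.870 Mbps × 8820 s = 113,513 Mb = 14,189 MB.
Capacity: 1 TB = 8,000,000 Mb; 70.48 items → 70 complete.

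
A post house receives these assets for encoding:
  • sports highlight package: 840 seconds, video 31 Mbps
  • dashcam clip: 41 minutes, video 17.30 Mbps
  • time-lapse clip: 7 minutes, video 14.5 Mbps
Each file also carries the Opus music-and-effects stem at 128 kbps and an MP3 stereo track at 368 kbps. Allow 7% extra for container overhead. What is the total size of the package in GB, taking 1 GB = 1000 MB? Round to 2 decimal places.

Audio total: 128 + 368 = 496 kbps = 0.496 Mbps.
sports highlight package: 31.496 Mbps × 840 s × 1.07 = 28308.6 Mb
dashcam clip: 17.796 Mbps × 2460 s × 1.07 = 46842.6 Mb
time-lapse clip: 14.996 Mbps × 420 s × 1.07 = 6739.2 Mb
Total: 81890.4 Mb = 10236.3 MB.
= 10.24 GB.

10.24 GB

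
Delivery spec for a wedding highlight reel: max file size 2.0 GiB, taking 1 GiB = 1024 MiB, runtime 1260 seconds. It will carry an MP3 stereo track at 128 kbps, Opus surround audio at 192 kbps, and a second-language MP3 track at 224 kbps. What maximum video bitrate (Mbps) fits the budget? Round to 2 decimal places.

13.09 Mbps

Budget: 2.0 GiB = 17179.9 Mb.
Total bitrate budget: 17179.9 Mb / 1260 s = 13.635 Mbps.
Audio total: 128 + 192 + 224 = 544 kbps = 0.544 Mbps.
Video: 13.635 − 0.544 = 13.091 Mbps.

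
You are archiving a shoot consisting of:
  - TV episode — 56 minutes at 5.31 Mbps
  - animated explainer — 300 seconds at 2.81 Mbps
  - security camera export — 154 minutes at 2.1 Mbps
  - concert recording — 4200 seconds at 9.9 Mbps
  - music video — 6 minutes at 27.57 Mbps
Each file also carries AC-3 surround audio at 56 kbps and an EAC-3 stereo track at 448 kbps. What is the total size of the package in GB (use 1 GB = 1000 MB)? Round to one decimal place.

Audio total: 56 + 448 = 504 kbps = 0.504 Mbps.
TV episode: 5.814 Mbps × 3360 s = 19535.0 Mb
animated explainer: 3.314 Mbps × 300 s = 994.2 Mb
security camera export: 2.604 Mbps × 9240 s = 24061.0 Mb
concert recording: 10.404 Mbps × 4200 s = 43696.8 Mb
music video: 28.074 Mbps × 360 s = 10106.6 Mb
Total: 98393.6 Mb = 12299.2 MB.
= 12.30 GB.

12.3 GB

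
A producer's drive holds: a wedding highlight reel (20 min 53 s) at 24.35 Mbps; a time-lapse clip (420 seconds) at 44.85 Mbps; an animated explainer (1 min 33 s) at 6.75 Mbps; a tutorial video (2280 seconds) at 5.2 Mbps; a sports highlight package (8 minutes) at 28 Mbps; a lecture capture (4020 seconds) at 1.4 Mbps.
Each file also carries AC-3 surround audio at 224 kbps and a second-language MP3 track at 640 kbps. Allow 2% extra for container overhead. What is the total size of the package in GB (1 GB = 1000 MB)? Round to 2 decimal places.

Audio total: 224 + 640 = 864 kbps = 0.864 Mbps.
wedding highlight reel: 25.214 Mbps × 1253 s × 1.02 = 32225.0 Mb
time-lapse clip: 45.714 Mbps × 420 s × 1.02 = 19583.9 Mb
animated explainer: 7.614 Mbps × 93 s × 1.02 = 722.3 Mb
tutorial video: 6.064 Mbps × 2280 s × 1.02 = 14102.4 Mb
sports highlight package: 28.864 Mbps × 480 s × 1.02 = 14131.8 Mb
lecture capture: 2.264 Mbps × 4020 s × 1.02 = 9283.3 Mb
Total: 90048.7 Mb = 11256.1 MB.
= 11.26 GB.

11.26 GB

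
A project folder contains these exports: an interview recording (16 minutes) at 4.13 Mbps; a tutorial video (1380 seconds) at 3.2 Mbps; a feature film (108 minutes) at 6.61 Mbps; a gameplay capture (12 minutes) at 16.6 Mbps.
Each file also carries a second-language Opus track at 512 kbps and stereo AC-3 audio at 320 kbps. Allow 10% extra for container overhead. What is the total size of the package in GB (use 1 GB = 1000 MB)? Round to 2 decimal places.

9.78 GB

Audio total: 512 + 320 = 832 kbps = 0.832 Mbps.
interview recording: 4.962 Mbps × 960 s × 1.10 = 5239.9 Mb
tutorial video: 4.032 Mbps × 1380 s × 1.10 = 6120.6 Mb
feature film: 7.442 Mbps × 6480 s × 1.10 = 53046.6 Mb
gameplay capture: 17.432 Mbps × 720 s × 1.10 = 13806.1 Mb
Total: 78213.2 Mb = 9776.6 MB.
= 9.777 GB.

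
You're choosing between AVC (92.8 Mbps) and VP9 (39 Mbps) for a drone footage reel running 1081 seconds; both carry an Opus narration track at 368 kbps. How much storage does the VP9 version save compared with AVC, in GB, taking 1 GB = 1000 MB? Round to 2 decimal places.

Audio: 368 kbps = 0.368 Mbps.
AVC: 93.168 Mbps × 1081 s = 100714.6 Mb = 12.589 GB.
VP9: 39.368 Mbps × 1081 s = 42556.8 Mb = 5.320 GB.
Saving: 12.589 − 5.320 = 7.270 GB.

7.27 GB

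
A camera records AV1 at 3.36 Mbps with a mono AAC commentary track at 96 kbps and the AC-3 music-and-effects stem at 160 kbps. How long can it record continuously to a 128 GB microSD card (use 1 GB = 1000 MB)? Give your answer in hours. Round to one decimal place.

78.7 hours

Audio total: 96 + 160 = 256 kbps = 0.256 Mbps.
Total bitrate: 3.36 + 0.256 = 3.616 Mbps.
Capacity: 128 GB = 1,024,000 Mb.
Recording time: 1,024,000 / 3.616 = 283,186 s ≈ 78.7 hours.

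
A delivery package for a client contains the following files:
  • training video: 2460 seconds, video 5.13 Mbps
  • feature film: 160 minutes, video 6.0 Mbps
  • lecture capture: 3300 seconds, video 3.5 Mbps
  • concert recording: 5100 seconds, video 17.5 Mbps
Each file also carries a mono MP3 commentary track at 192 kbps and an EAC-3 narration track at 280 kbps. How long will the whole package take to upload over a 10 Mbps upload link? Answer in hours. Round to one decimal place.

Audio total: 192 + 280 = 472 kbps = 0.472 Mbps.
training video: 5.602 Mbps × 2460 s = 13780.9 Mb
feature film: 6.472 Mbps × 9600 s = 62131.2 Mb
lecture capture: 3.972 Mbps × 3300 s = 13107.6 Mb
concert recording: 17.972 Mbps × 5100 s = 91657.2 Mb
Total: 180676.9 Mb = 22584.6 MB.
At 10 Mbps: 180676.9 / 10 = 18068 s ≈ 5.02 hours.

5.0 hours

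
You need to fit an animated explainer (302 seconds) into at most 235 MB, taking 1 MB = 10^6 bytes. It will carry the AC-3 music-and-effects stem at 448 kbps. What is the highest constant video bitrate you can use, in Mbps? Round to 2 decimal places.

5.78 Mbps

Budget: 235 MB = 1880.0 Mb.
Total bitrate budget: 1880.0 Mb / 302 s = 6.225 Mbps.
Audio: 448 kbps = 0.448 Mbps.
Video: 6.225 − 0.448 = 5.777 Mbps.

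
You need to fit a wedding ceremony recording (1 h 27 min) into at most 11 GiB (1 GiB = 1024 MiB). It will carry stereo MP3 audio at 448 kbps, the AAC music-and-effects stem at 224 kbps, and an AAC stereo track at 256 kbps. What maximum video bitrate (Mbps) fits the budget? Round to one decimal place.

17.2 Mbps

Budget: 11 GiB = 94489.3 Mb.
1 h 27 min = 87 min = 5220 s
Total bitrate budget: 94489.3 Mb / 5220 s = 18.101 Mbps.
Audio total: 448 + 224 + 256 = 928 kbps = 0.928 Mbps.
Video: 18.101 − 0.928 = 17.173 Mbps.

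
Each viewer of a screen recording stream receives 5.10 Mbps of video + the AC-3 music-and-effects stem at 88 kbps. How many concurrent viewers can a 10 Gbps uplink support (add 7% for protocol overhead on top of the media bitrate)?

Audio: 88 kbps = 0.088 Mbps.
Per-viewer media rate: 5.188 Mbps.
On the wire with 7% overhead: 5.551 Mbps.
10 Gbps = 10,000 Mbps; 10,000 / 5.551 = 1801.43 → 1801 viewers.

1801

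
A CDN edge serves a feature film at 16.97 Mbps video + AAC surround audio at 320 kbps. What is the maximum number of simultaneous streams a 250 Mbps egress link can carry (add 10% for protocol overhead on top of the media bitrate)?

13

Audio: 320 kbps = 0.320 Mbps.
Per-viewer media rate: 17.290 Mbps.
On the wire with 10% overhead: 19.019 Mbps.
250 Mbps = 250.0 Mbps; 250.0 / 19.019 = 13.14 → 13 viewers.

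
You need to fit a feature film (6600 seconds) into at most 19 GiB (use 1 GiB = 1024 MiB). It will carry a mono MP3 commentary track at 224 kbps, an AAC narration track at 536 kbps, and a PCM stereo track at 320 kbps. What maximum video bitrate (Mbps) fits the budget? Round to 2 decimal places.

Budget: 19 GiB = 163208.8 Mb.
Total bitrate budget: 163208.8 Mb / 6600 s = 24.729 Mbps.
Audio total: 224 + 536 + 320 = 1080 kbps = 1.080 Mbps.
Video: 24.729 − 1.080 = 23.649 Mbps.

23.65 Mbps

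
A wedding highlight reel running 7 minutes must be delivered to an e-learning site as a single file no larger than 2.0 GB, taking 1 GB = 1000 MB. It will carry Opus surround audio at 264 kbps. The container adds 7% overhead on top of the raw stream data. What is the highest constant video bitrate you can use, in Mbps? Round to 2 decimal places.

Budget: 2.0 GB = 16000.0 Mb.
Stream payload after overhead: 16000.0 / 1.07 = 14953.3 Mb.
7 min = 420 s
Total bitrate budget: 14953.3 Mb / 420 s = 35.603 Mbps.
Audio: 264 kbps = 0.264 Mbps.
Video: 35.603 − 0.264 = 35.339 Mbps.

35.34 Mbps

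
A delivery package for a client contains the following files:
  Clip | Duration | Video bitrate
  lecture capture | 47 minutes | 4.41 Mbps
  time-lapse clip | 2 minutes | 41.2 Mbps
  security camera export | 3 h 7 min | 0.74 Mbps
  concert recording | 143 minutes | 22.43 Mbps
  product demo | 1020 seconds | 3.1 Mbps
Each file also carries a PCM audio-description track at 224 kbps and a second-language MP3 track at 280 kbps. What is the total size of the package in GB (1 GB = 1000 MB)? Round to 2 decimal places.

29.16 GB

Audio total: 224 + 280 = 504 kbps = 0.504 Mbps.
lecture capture: 4.914 Mbps × 2820 s = 13857.5 Mb
time-lapse clip: 41.704 Mbps × 120 s = 5004.5 Mb
security camera export: 1.244 Mbps × 11220 s = 13957.7 Mb
concert recording: 22.934 Mbps × 8580 s = 196773.7 Mb
product demo: 3.604 Mbps × 1020 s = 3676.1 Mb
Total: 233269.4 Mb = 29158.7 MB.
= 29.16 GB.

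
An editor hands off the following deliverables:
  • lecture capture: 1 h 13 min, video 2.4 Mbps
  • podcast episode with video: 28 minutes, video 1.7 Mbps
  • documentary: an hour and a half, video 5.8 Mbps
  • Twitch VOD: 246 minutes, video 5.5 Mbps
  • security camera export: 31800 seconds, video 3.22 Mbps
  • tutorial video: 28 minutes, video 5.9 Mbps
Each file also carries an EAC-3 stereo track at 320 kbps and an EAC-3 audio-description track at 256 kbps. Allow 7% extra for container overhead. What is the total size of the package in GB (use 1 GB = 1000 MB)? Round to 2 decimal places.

Audio total: 320 + 256 = 576 kbps = 0.576 Mbps.
lecture capture: 2.976 Mbps × 4380 s × 1.07 = 13947.3 Mb
podcast episode with video: 2.276 Mbps × 1680 s × 1.07 = 4091.3 Mb
documentary: 6.376 Mbps × 5400 s × 1.07 = 36840.5 Mb
Twitch VOD: 6.076 Mbps × 14760 s × 1.07 = 95959.5 Mb
security camera export: 3.796 Mbps × 31800 s × 1.07 = 129162.7 Mb
tutorial video: 6.476 Mbps × 1680 s × 1.07 = 11641.3 Mb
Total: 291642.6 Mb = 36455.3 MB.
= 36.46 GB.

36.46 GB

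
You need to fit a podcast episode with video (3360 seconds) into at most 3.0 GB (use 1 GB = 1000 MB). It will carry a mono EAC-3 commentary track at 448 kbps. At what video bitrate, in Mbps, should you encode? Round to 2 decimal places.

Budget: 3.0 GB = 24000.0 Mb.
Total bitrate budget: 24000.0 Mb / 3360 s = 7.143 Mbps.
Audio: 448 kbps = 0.448 Mbps.
Video: 7.143 − 0.448 = 6.695 Mbps.

6.69 Mbps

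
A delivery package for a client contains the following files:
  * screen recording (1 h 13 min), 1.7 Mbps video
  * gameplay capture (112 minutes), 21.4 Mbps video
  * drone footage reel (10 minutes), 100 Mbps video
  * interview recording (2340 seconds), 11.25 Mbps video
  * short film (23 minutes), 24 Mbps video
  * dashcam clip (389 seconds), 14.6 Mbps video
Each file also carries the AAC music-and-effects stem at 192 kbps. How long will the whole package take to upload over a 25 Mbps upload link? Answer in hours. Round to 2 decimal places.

3.10 hours

Audio: 192 kbps = 0.192 Mbps.
screen recording: 1.892 Mbps × 4380 s = 8287.0 Mb
gameplay capture: 21.592 Mbps × 6720 s = 145098.2 Mb
drone footage reel: 100.192 Mbps × 600 s = 60115.2 Mb
interview recording: 11.442 Mbps × 2340 s = 26774.3 Mb
short film: 24.192 Mbps × 1380 s = 33385.0 Mb
dashcam clip: 14.792 Mbps × 389 s = 5754.1 Mb
Total: 279413.7 Mb = 34926.7 MB.
At 25 Mbps: 279413.7 / 25 = 11177 s ≈ 3.1 hours.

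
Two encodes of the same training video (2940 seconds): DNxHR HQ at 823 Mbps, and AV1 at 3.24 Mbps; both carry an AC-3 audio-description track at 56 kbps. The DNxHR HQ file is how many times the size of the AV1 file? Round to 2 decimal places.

249.71

Audio: 56 kbps = 0.056 Mbps.
DNxHR HQ: 823.056 Mbps × 2940 s = 2419784.6 Mb = 281.700 GiB.
AV1: 3.296 Mbps × 2940 s = 9690.2 Mb = 1.128 GiB.
Ratio: 281.700 / 1.128 = 249.714.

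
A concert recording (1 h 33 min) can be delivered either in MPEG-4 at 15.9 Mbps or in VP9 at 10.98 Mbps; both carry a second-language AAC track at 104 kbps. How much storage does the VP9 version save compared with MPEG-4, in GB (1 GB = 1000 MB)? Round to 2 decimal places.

3.43 GB

1 h 33 min = 93 min = 5580 s
Audio: 104 kbps = 0.104 Mbps.
MPEG-4: 16.004 Mbps × 5580 s = 89302.3 Mb = 11.163 GB.
VP9: 11.084 Mbps × 5580 s = 61848.7 Mb = 7.731 GB.
Saving: 11.163 − 7.731 = 3.432 GB.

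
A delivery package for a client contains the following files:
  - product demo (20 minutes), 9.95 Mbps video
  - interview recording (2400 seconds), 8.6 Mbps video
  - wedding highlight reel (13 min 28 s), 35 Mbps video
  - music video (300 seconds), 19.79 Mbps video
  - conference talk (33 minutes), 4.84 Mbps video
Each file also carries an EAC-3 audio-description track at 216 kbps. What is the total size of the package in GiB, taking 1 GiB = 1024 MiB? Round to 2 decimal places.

Audio: 216 kbps = 0.216 Mbps.
product demo: 10.166 Mbps × 1200 s = 12199.2 Mb
interview recording: 8.816 Mbps × 2400 s = 21158.4 Mb
wedding highlight reel: 35.216 Mbps × 808 s = 28454.5 Mb
music video: 20.006 Mbps × 300 s = 6001.8 Mb
conference talk: 5.056 Mbps × 1980 s = 10010.9 Mb
Total: 77824.8 Mb = 9728.1 MB.
= 9.060 GiB.

9.06 GiB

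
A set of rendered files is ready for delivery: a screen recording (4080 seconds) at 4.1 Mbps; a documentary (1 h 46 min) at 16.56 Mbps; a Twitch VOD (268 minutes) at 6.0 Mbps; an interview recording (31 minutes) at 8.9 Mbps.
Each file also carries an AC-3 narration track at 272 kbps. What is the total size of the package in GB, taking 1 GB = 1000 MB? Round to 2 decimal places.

Audio: 272 kbps = 0.272 Mbps.
screen recording: 4.372 Mbps × 4080 s = 17837.8 Mb
documentary: 16.832 Mbps × 6360 s = 107051.5 Mb
Twitch VOD: 6.272 Mbps × 16080 s = 100853.8 Mb
interview recording: 9.172 Mbps × 1860 s = 17059.9 Mb
Total: 242803.0 Mb = 30350.4 MB.
= 30.35 GB.

30.35 GB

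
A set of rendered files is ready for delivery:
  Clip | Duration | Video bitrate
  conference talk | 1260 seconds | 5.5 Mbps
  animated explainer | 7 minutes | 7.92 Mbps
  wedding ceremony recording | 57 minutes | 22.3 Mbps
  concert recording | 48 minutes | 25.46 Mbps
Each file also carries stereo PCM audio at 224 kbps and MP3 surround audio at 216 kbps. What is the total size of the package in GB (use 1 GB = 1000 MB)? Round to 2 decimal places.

20.42 GB

Audio total: 224 + 216 = 440 kbps = 0.440 Mbps.
conference talk: 5.940 Mbps × 1260 s = 7484.4 Mb
animated explainer: 8.360 Mbps × 420 s = 3511.2 Mb
wedding ceremony recording: 22.740 Mbps × 3420 s = 77770.8 Mb
concert recording: 25.900 Mbps × 2880 s = 74592.0 Mb
Total: 163358.4 Mb = 20419.8 MB.
= 20.42 GB.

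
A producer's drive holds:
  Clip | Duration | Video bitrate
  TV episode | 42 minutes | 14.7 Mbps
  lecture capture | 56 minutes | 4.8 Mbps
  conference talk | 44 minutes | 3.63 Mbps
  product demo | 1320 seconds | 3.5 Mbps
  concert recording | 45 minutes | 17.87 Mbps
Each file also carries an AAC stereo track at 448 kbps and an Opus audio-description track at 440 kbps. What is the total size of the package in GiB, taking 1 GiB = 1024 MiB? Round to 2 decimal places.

Audio total: 448 + 440 = 888 kbps = 0.888 Mbps.
TV episode: 15.588 Mbps × 2520 s = 39281.8 Mb
lecture capture: 5.688 Mbps × 3360 s = 19111.7 Mb
conference talk: 4.518 Mbps × 2640 s = 11927.5 Mb
product demo: 4.388 Mbps × 1320 s = 5792.2 Mb
concert recording: 18.758 Mbps × 2700 s = 50646.6 Mb
Total: 126759.7 Mb = 15845.0 MB.
= 14.76 GiB.

14.76 GiB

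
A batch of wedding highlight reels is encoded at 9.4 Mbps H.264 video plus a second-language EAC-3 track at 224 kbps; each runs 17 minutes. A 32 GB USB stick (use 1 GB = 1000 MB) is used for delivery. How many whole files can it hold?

26

17 min = 1020 s
Audio: 224 kbps = 0.224 Mbps.
Total bitrate: 9.624 Mbps.
Per item: 9.624 Mbps × 1020 s = 9,816 Mb = 1,227 MB.
Capacity: 32 GB = 256,000 Mb; 26.08 items → 26 complete.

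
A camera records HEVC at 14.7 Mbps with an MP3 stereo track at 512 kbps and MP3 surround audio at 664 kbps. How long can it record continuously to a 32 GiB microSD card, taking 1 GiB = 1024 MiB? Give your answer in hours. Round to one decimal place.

Audio total: 512 + 664 = 1176 kbps = 1.176 Mbps.
Total bitrate: 14.7 + 1.176 = 15.876 Mbps.
Capacity: 32 GiB = 274,878 Mb.
Recording time: 274,878 / 15.876 = 17,314 s ≈ 4.81 hours.

4.8 hours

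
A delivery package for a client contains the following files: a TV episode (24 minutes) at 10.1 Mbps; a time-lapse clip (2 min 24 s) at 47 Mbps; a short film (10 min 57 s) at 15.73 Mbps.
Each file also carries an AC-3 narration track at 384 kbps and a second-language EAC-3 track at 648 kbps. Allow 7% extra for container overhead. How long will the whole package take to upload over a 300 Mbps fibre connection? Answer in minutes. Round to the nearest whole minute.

Audio total: 384 + 648 = 1032 kbps = 1.032 Mbps.
TV episode: 11.132 Mbps × 1440 s × 1.07 = 17152.2 Mb
time-lapse clip: 48.032 Mbps × 144 s × 1.07 = 7400.8 Mb
short film: 16.762 Mbps × 657 s × 1.07 = 11783.5 Mb
Total: 36336.5 Mb = 4542.1 MB.
At 300 Mbps: 36336.5 / 300 = 121 s ≈ 2.02 minutes.

2 minutes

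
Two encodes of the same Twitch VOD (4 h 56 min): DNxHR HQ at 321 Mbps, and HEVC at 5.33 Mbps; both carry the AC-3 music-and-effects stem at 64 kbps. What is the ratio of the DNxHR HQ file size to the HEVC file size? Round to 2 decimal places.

4 h 56 min = 296 min = 17760 s
Audio: 64 kbps = 0.064 Mbps.
DNxHR HQ: 321.064 Mbps × 17760 s = 5702096.6 Mb = 712.762 GB.
HEVC: 5.394 Mbps × 17760 s = 95797.4 Mb = 11.975 GB.
Ratio: 712.762 / 11.975 = 59.522.

59.52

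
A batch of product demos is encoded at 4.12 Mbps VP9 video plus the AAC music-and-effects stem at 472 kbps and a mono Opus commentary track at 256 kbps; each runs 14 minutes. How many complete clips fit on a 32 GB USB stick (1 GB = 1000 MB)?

62

14 min = 840 s
Audio total: 472 + 256 = 728 kbps = 0.728 Mbps.
Total bitrate: 4.848 Mbps.
Per item: 4.848 Mbps × 840 s = 4,072 Mb = 509.0 MB.
Capacity: 32 GB = 256,000 Mb; 62.86 items → 62 complete.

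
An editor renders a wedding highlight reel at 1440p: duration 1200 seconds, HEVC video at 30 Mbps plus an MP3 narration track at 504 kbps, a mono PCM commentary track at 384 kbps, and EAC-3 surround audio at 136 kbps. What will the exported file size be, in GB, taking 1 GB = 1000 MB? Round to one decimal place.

Audio total: 504 + 384 + 136 = 1024 kbps = 1.024 Mbps.
Total bitrate: 30 + 1.024 = 31.024 Mbps.
Stream data: 31.024 Mbps × 1200 s = 37228.8 Mb.
37,229 Mb ÷ 8 = 4,654 MB → 4.654 GB.

4.7 GB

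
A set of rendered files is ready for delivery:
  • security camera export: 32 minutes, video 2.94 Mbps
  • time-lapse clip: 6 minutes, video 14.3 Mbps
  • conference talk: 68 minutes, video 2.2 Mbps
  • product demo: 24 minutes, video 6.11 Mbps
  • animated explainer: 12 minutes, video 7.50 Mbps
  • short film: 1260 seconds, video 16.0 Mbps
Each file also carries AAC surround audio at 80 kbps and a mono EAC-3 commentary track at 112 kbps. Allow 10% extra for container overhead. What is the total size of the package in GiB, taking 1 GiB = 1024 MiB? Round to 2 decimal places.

7.17 GiB

Audio total: 80 + 112 = 192 kbps = 0.192 Mbps.
security camera export: 3.132 Mbps × 1920 s × 1.10 = 6614.8 Mb
time-lapse clip: 14.492 Mbps × 360 s × 1.10 = 5738.8 Mb
conference talk: 2.392 Mbps × 4080 s × 1.10 = 10735.3 Mb
product demo: 6.302 Mbps × 1440 s × 1.10 = 9982.4 Mb
animated explainer: 7.692 Mbps × 720 s × 1.10 = 6092.1 Mb
short film: 16.192 Mbps × 1260 s × 1.10 = 22442.1 Mb
Total: 61605.5 Mb = 7700.7 MB.
= 7.172 GiB.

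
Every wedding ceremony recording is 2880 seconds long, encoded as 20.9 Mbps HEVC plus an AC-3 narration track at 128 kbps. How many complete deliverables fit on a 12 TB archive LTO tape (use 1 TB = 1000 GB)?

1585

Audio: 128 kbps = 0.128 Mbps.
Total bitrate: 21.028 Mbps.
Per item: 21.028 Mbps × 2880 s = 60,561 Mb = 7,570 MB.
Capacity: 12 TB = 96,000,000 Mb; 1585.19 items → 1585 complete.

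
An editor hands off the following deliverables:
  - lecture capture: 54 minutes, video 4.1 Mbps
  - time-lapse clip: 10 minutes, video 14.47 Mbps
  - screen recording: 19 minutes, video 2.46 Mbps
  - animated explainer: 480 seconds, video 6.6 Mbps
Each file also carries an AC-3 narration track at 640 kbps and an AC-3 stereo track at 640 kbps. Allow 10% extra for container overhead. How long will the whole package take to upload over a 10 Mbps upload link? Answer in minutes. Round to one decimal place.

64.0 minutes

Audio total: 640 + 640 = 1280 kbps = 1.280 Mbps.
lecture capture: 5.380 Mbps × 3240 s × 1.10 = 19174.3 Mb
time-lapse clip: 15.750 Mbps × 600 s × 1.10 = 10395.0 Mb
screen recording: 3.740 Mbps × 1140 s × 1.10 = 4690.0 Mb
animated explainer: 7.880 Mbps × 480 s × 1.10 = 4160.6 Mb
Total: 38419.9 Mb = 4802.5 MB.
At 10 Mbps: 38419.9 / 10 = 3842 s ≈ 64 minutes.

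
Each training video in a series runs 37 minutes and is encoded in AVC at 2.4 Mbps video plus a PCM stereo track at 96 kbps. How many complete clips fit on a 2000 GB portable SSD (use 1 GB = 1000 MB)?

2887

37 min = 2220 s
Audio: 96 kbps = 0.096 Mbps.
Total bitrate: 2.496 Mbps.
Per item: 2.496 Mbps × 2220 s = 5,541 Mb = 692.6 MB.
Capacity: 2000 GB = 16,000,000 Mb; 2887.50 items → 2887 complete.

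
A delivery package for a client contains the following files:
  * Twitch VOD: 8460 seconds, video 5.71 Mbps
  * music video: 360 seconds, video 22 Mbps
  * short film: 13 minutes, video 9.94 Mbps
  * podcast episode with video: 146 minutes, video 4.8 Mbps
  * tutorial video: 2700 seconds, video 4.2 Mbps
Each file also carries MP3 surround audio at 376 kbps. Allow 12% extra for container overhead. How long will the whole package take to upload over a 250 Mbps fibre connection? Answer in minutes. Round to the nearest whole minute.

9 minutes

Audio: 376 kbps = 0.376 Mbps.
Twitch VOD: 6.086 Mbps × 8460 s × 1.12 = 57666.1 Mb
music video: 22.376 Mbps × 360 s × 1.12 = 9022.0 Mb
short film: 10.316 Mbps × 780 s × 1.12 = 9012.1 Mb
podcast episode with video: 5.176 Mbps × 8760 s × 1.12 = 50782.8 Mb
tutorial video: 4.576 Mbps × 2700 s × 1.12 = 13837.8 Mb
Total: 140320.7 Mb = 17540.1 MB.
At 250 Mbps: 140320.7 / 250 = 561 s ≈ 9.35 minutes.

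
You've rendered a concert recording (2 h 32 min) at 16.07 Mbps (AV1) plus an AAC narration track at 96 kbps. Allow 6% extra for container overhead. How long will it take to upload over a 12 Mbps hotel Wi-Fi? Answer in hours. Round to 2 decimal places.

2 h 32 min = 152 min = 9120 s
Audio: 96 kbps = 0.096 Mbps.
Total bitrate: 16.166 Mbps.
File: 16.166 Mbps × 9120 s = 147433.9 Mb.
With 6% container overhead: ×1.06. → 156280.0 Mb.
At 12 Mbps: 156280.0 / 12 = 13023.3 s ≈ 3.62 hours.

3.62 hours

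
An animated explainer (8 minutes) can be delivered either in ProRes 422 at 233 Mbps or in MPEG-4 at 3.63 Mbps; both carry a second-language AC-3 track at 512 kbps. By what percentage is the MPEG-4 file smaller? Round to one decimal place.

8 min = 480 s
Audio: 512 kbps = 0.512 Mbps.
ProRes 422: 233.512 Mbps × 480 s = 112085.8 Mb = 14.011 GB.
MPEG-4: 4.142 Mbps × 480 s = 1988.2 Mb = 0.249 GB.
Reduction: (1 − 0.249/14.011) × 100 = 98.23%.

98.2%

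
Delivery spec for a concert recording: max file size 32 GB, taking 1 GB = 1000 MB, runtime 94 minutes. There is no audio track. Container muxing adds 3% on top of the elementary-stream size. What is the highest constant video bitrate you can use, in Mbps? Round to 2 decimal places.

Budget: 32 GB = 256000.0 Mb.
Stream payload after overhead: 256000.0 / 1.03 = 248543.7 Mb.
94 min = 5640 s
Total bitrate budget: 248543.7 Mb / 5640 s = 44.068 Mbps.

44.07 Mbps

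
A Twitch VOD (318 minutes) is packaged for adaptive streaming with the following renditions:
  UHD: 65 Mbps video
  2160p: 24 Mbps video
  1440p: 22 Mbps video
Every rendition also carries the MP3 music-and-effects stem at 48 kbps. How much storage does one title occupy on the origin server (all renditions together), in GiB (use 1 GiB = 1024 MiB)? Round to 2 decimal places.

246.87 GiB

318 min = 19080 s
Audio: 48 kbps = 0.048 Mbps.
Sum of rendition bitrates: (65+0.048) + (24+0.048) + (22+0.048) = 111.144 Mbps.
× 19080 s = 2,120,628 Mb = 265,078 MB = 246.9 GiB.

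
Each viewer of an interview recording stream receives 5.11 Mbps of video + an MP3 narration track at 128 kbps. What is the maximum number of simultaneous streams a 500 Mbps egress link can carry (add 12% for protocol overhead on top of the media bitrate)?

85

Audio: 128 kbps = 0.128 Mbps.
Per-viewer media rate: 5.238 Mbps.
On the wire with 12% overhead: 5.867 Mbps.
500 Mbps = 500.0 Mbps; 500.0 / 5.867 = 85.23 → 85 viewers.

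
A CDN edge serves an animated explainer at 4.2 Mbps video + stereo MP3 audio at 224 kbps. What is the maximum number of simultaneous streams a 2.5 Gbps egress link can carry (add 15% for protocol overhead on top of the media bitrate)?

Audio: 224 kbps = 0.224 Mbps.
Per-viewer media rate: 4.424 Mbps.
On the wire with 15% overhead: 5.088 Mbps.
2.5 Gbps = 2,500 Mbps; 2,500 / 5.088 = 491.39 → 491 viewers.

491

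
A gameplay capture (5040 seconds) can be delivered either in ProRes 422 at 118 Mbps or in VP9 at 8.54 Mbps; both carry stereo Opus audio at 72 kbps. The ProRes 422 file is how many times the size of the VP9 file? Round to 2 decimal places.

Audio: 72 kbps = 0.072 Mbps.
ProRes 422: 118.072 Mbps × 5040 s = 595082.9 Mb = 69.277 GiB.
VP9: 8.612 Mbps × 5040 s = 43404.5 Mb = 5.053 GiB.
Ratio: 69.277 / 5.053 = 13.710.

13.71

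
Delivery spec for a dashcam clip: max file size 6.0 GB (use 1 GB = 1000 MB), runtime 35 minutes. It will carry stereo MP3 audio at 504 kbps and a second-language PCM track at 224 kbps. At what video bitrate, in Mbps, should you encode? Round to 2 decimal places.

Budget: 6.0 GB = 48000.0 Mb.
35 min = 2100 s
Total bitrate budget: 48000.0 Mb / 2100 s = 22.857 Mbps.
Audio total: 504 + 224 = 728 kbps = 0.728 Mbps.
Video: 22.857 − 0.728 = 22.129 Mbps.

22.13 Mbps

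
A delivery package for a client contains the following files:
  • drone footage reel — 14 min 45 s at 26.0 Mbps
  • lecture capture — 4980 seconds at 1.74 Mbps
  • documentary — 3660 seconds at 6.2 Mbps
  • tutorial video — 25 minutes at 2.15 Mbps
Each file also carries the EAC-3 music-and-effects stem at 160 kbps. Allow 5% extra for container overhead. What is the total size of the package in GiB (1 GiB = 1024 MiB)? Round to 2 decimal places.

7.26 GiB

Audio: 160 kbps = 0.160 Mbps.
drone footage reel: 26.160 Mbps × 885 s × 1.05 = 24309.2 Mb
lecture capture: 1.900 Mbps × 4980 s × 1.05 = 9935.1 Mb
documentary: 6.360 Mbps × 3660 s × 1.05 = 24441.5 Mb
tutorial video: 2.310 Mbps × 1500 s × 1.05 = 3638.2 Mb
Total: 62324.0 Mb = 7790.5 MB.
= 7.255 GiB.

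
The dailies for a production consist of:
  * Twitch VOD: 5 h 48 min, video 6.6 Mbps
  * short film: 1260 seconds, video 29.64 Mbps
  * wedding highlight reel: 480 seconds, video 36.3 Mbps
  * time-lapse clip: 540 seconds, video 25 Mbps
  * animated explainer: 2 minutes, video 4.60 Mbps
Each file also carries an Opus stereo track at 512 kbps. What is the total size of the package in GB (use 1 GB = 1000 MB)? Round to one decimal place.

27.3 GB

Audio: 512 kbps = 0.512 Mbps.
Twitch VOD: 7.112 Mbps × 20880 s = 148498.6 Mb
short film: 30.152 Mbps × 1260 s = 37991.5 Mb
wedding highlight reel: 36.812 Mbps × 480 s = 17669.8 Mb
time-lapse clip: 25.512 Mbps × 540 s = 13776.5 Mb
animated explainer: 5.112 Mbps × 120 s = 613.4 Mb
Total: 218549.8 Mb = 27318.7 MB.
= 27.32 GB.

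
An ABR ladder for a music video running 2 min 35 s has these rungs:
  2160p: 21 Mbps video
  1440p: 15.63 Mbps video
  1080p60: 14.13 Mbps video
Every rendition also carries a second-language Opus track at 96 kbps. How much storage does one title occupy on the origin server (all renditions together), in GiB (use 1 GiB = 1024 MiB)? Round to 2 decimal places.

0.92 GiB

2 min 35 s = 155 s
Audio: 96 kbps = 0.096 Mbps.
Sum of rendition bitrates: (21+0.096) + (15.63+0.096) + (14.13+0.096) = 51.048 Mbps.
× 155 s = 7,912 Mb = 989.1 MB = 0.9211 GiB.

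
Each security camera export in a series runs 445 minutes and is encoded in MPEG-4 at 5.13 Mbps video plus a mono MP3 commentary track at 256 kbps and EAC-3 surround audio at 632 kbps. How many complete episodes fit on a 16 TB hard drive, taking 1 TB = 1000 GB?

796

445 min = 26700 s
Audio total: 256 + 632 = 888 kbps = 0.888 Mbps.
Total bitrate: 6.018 Mbps.
Per item: 6.018 Mbps × 26700 s = 160,681 Mb = 20,085 MB.
Capacity: 16 TB = 128,000,000 Mb; 796.61 items → 796 complete.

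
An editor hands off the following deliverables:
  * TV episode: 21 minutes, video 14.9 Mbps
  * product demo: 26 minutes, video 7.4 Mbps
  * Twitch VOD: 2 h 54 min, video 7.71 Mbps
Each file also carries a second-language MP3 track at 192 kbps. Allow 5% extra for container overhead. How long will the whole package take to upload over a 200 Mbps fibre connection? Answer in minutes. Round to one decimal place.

9.9 minutes

Audio: 192 kbps = 0.192 Mbps.
TV episode: 15.092 Mbps × 1260 s × 1.05 = 19966.7 Mb
product demo: 7.592 Mbps × 1560 s × 1.05 = 12435.7 Mb
Twitch VOD: 7.902 Mbps × 10440 s × 1.05 = 86621.7 Mb
Total: 119024.1 Mb = 14878.0 MB.
At 200 Mbps: 119024.1 / 200 = 595 s ≈ 9.92 minutes.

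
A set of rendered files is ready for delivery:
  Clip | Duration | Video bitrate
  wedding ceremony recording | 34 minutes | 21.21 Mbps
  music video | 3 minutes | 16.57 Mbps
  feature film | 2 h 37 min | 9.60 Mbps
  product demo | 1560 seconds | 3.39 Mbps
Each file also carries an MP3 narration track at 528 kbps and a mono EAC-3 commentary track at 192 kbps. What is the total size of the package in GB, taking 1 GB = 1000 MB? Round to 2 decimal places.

18.93 GB

Audio total: 528 + 192 = 720 kbps = 0.720 Mbps.
wedding ceremony recording: 21.930 Mbps × 2040 s = 44737.2 Mb
music video: 17.290 Mbps × 180 s = 3112.2 Mb
feature film: 10.320 Mbps × 9420 s = 97214.4 Mb
product demo: 4.110 Mbps × 1560 s = 6411.6 Mb
Total: 151475.4 Mb = 18934.4 MB.
= 18.93 GB.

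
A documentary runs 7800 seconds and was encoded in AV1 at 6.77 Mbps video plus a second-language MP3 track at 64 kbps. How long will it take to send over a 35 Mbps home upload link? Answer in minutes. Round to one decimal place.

Audio: 64 kbps = 0.064 Mbps.
Total bitrate: 6.834 Mbps.
File: 6.834 Mbps × 7800 s = 53305.2 Mb.
At 35 Mbps: 53305.2 / 35 = 1523.0 s ≈ 25.4 minutes.

25.4 minutes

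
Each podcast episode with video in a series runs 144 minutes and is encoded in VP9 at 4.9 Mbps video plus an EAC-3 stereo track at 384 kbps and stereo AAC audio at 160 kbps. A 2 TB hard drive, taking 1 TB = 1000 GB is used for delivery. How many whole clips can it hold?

340

144 min = 8640 s
Audio total: 384 + 160 = 544 kbps = 0.544 Mbps.
Total bitrate: 5.444 Mbps.
Per item: 5.444 Mbps × 8640 s = 47,036 Mb = 5,880 MB.
Capacity: 2 TB = 16,000,000 Mb; 340.16 items → 340 complete.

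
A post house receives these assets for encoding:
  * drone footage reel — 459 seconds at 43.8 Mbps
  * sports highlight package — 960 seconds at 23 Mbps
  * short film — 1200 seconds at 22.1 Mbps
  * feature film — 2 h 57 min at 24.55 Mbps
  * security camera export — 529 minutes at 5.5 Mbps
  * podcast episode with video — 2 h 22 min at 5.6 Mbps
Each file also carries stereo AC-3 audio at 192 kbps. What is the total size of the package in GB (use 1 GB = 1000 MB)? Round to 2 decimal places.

70.25 GB

Audio: 192 kbps = 0.192 Mbps.
drone footage reel: 43.992 Mbps × 459 s = 20192.3 Mb
sports highlight package: 23.192 Mbps × 960 s = 22264.3 Mb
short film: 22.292 Mbps × 1200 s = 26750.4 Mb
feature film: 24.742 Mbps × 10620 s = 262760.0 Mb
security camera export: 5.692 Mbps × 31740 s = 180664.1 Mb
podcast episode with video: 5.792 Mbps × 8520 s = 49347.8 Mb
Total: 561979.0 Mb = 70247.4 MB.
= 70.25 GB.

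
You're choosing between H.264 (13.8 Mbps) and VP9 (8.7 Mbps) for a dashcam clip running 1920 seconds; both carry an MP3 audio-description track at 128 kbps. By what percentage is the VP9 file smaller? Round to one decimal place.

36.6%

Audio: 128 kbps = 0.128 Mbps.
H.264: 13.928 Mbps × 1920 s = 26741.8 Mb = 3.343 GB.
VP9: 8.828 Mbps × 1920 s = 16949.8 Mb = 2.119 GB.
Reduction: (1 − 2.119/3.343) × 100 = 36.62%.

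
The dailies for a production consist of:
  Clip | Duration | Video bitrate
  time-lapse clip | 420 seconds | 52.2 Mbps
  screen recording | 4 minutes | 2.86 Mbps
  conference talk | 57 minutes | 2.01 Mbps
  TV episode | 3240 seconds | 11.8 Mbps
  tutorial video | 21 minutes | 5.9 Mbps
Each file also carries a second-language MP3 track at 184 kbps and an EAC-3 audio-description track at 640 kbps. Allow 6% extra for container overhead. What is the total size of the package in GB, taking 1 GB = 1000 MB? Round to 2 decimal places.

Audio total: 184 + 640 = 824 kbps = 0.824 Mbps.
time-lapse clip: 53.024 Mbps × 420 s × 1.06 = 23606.3 Mb
screen recording: 3.684 Mbps × 240 s × 1.06 = 937.2 Mb
conference talk: 2.834 Mbps × 3420 s × 1.06 = 10273.8 Mb
TV episode: 12.624 Mbps × 3240 s × 1.06 = 43355.9 Mb
tutorial video: 6.724 Mbps × 1260 s × 1.06 = 8980.6 Mb
Total: 87153.8 Mb = 10894.2 MB.
= 10.89 GB.

10.89 GB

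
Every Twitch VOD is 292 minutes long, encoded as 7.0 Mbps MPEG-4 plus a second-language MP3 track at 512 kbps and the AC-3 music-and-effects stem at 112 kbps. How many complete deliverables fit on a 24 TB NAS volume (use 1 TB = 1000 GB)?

292 min = 17520 s
Audio total: 512 + 112 = 624 kbps = 0.624 Mbps.
Total bitrate: 7.624 Mbps.
Per item: 7.624 Mbps × 17520 s = 133,572 Mb = 16,697 MB.
Capacity: 24 TB = 192,000,000 Mb; 1437.42 items → 1437 complete.

1437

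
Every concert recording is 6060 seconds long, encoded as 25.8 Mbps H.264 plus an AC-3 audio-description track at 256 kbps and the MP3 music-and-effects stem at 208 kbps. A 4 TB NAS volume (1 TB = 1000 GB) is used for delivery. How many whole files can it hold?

Audio total: 256 + 208 = 464 kbps = 0.464 Mbps.
Total bitrate: 26.264 Mbps.
Per item: 26.264 Mbps × 6060 s = 159,160 Mb = 19,895 MB.
Capacity: 4 TB = 32,000,000 Mb; 201.06 items → 201 complete.

201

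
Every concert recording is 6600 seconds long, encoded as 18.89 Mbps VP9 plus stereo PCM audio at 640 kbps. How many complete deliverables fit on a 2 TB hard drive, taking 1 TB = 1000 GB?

Audio: 640 kbps = 0.640 Mbps.
Total bitrate: 19.530 Mbps.
Per item: 19.530 Mbps × 6600 s = 128,898 Mb = 16,112 MB.
Capacity: 2 TB = 16,000,000 Mb; 124.13 items → 124 complete.

124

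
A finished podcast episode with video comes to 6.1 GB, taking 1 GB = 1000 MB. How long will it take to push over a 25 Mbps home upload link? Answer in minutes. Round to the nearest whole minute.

33 minutes

File: 6.1 GB = 48800.0 Mb.
At 25 Mbps: 48800.0 / 25 = 1952.0 s ≈ 32.5 minutes.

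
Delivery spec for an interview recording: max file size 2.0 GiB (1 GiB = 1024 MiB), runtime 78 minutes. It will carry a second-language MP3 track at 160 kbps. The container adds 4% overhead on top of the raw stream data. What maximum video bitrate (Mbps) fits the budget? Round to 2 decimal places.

Budget: 2.0 GiB = 17179.9 Mb.
Stream payload after overhead: 17179.9 / 1.04 = 16519.1 Mb.
78 min = 4680 s
Total bitrate budget: 16519.1 Mb / 4680 s = 3.530 Mbps.
Audio: 160 kbps = 0.160 Mbps.
Video: 3.530 − 0.160 = 3.370 Mbps.

3.37 Mbps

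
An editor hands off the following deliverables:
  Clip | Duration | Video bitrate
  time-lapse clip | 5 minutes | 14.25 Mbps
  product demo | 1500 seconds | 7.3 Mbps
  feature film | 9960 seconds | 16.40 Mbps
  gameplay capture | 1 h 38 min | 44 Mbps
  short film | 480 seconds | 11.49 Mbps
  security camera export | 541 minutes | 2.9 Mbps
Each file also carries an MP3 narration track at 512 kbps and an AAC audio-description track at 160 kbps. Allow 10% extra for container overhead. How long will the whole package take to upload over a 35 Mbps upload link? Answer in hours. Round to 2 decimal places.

Audio total: 512 + 160 = 672 kbps = 0.672 Mbps.
time-lapse clip: 14.922 Mbps × 300 s × 1.10 = 4924.3 Mb
product demo: 7.972 Mbps × 1500 s × 1.10 = 13153.8 Mb
feature film: 17.072 Mbps × 9960 s × 1.10 = 187040.8 Mb
gameplay capture: 44.672 Mbps × 5880 s × 1.10 = 288938.5 Mb
short film: 12.162 Mbps × 480 s × 1.10 = 6421.5 Mb
security camera export: 3.572 Mbps × 32460 s × 1.10 = 127541.8 Mb
Total: 628020.8 Mb = 78502.6 MB.
At 35 Mbps: 628020.8 / 35 = 17943 s ≈ 4.98 hours.

4.98 hours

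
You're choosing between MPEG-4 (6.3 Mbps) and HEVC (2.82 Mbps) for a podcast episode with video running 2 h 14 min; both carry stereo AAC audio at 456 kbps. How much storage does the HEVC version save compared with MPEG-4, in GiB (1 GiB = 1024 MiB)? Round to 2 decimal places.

3.26 GiB

2 h 14 min = 134 min = 8040 s
Audio: 456 kbps = 0.456 Mbps.
MPEG-4: 6.756 Mbps × 8040 s = 54318.2 Mb = 6.323 GiB.
HEVC: 3.276 Mbps × 8040 s = 26339.0 Mb = 3.066 GiB.
Saving: 6.323 − 3.066 = 3.257 GiB.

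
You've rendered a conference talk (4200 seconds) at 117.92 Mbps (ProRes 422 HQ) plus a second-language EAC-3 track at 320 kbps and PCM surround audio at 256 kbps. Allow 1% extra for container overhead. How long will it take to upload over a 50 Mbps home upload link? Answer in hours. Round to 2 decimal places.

2.79 hours

Audio total: 320 + 256 = 576 kbps = 0.576 Mbps.
Total bitrate: 118.496 Mbps.
File: 118.496 Mbps × 4200 s = 497683.2 Mb.
With 1% container overhead: ×1.01. → 502660.0 Mb.
At 50 Mbps: 502660.0 / 50 = 10053.2 s ≈ 2.79 hours.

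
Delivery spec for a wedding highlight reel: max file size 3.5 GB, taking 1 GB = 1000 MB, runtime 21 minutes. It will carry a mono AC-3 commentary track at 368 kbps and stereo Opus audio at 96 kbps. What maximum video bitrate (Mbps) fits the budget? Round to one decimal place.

21.8 Mbps

Budget: 3.5 GB = 28000.0 Mb.
21 min = 1260 s
Total bitrate budget: 28000.0 Mb / 1260 s = 22.222 Mbps.
Audio total: 368 + 96 = 464 kbps = 0.464 Mbps.
Video: 22.222 − 0.464 = 21.758 Mbps.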